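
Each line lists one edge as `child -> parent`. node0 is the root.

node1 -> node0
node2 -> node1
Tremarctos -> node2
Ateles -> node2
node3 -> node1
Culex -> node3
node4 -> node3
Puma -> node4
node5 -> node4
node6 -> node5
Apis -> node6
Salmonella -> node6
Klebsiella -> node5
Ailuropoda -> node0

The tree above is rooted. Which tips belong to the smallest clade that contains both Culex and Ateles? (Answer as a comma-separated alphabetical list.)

Apis, Ateles, Culex, Klebsiella, Puma, Salmonella, Tremarctos

Tracing Culex: it sits inside (Culex,(Puma,((Apis,Salmonella),Klebsiella))).
Tracing Ateles: it sits inside (Tremarctos,Ateles).
The smallest clade enclosing both is ((Tremarctos,Ateles),(Culex,(Puma,((Apis,Salmonella),Klebsiella)))); the answer is its 7 terminal taxa in alphabetical order.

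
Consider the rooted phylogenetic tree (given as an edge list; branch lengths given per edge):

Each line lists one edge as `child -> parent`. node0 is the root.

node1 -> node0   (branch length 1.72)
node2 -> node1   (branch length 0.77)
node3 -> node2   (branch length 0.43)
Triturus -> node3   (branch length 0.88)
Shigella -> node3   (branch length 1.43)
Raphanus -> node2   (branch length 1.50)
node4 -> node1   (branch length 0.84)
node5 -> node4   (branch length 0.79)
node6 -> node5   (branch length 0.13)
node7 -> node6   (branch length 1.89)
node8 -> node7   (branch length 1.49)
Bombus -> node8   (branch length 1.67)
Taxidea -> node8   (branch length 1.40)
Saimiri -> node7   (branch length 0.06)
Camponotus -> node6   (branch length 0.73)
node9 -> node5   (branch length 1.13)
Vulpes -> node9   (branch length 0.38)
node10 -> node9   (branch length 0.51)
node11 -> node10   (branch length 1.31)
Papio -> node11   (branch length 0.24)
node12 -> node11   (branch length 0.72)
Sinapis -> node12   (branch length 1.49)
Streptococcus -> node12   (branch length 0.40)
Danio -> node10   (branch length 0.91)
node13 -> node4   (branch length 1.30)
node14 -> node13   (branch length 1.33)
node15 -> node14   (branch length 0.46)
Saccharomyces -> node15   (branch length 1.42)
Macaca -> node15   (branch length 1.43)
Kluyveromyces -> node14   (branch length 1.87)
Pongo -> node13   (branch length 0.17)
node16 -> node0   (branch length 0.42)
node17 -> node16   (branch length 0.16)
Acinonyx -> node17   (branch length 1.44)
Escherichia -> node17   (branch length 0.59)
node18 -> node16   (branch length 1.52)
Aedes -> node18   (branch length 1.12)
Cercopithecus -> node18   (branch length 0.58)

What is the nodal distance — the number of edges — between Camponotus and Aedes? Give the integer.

8

The MRCA of Camponotus and Aedes is the root of the tree.
From Camponotus up to that node: 5 branches. From Aedes up to the same node: 3 branches. Total: 5 + 3 = 8.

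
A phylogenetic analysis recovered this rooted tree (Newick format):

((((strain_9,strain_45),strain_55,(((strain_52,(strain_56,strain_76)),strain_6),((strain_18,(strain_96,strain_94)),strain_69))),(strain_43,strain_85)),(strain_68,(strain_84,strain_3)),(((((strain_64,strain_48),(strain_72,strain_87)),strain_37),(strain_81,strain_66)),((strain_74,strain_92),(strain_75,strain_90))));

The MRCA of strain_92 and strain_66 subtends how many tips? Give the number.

11

The MRCA of strain_92 and strain_66 is the node subtending (((((strain_64,strain_48),(strain_72,strain_87)),strain_37),(strain_81,strain_66)),((strain_74,strain_92),(strain_75,strain_90))).
That clade contains 11 terminal taxa: strain_37, strain_48, strain_64, strain_66, strain_72, strain_74, strain_75, strain_81, strain_87, strain_90, strain_92.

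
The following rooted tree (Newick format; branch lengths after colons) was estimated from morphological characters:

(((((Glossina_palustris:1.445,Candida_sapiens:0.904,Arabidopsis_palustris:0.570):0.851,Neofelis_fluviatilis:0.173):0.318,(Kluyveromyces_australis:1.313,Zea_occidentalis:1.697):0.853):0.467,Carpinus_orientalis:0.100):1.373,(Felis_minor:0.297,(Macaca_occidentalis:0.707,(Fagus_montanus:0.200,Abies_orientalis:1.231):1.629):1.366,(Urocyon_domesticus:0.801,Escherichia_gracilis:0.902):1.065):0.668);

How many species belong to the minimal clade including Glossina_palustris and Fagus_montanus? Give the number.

The MRCA of Glossina_palustris and Fagus_montanus is the root, so the clade is the entire tree.
That clade contains 13 terminal taxa: Abies_orientalis, Arabidopsis_palustris, Candida_sapiens, Carpinus_orientalis, Escherichia_gracilis, Fagus_montanus, Felis_minor, Glossina_palustris, Kluyveromyces_australis, Macaca_occidentalis, Neofelis_fluviatilis, Urocyon_domesticus, Zea_occidentalis.

13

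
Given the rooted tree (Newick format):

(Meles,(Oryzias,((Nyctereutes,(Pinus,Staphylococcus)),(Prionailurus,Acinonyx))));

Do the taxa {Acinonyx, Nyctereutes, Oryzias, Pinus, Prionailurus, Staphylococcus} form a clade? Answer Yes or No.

Yes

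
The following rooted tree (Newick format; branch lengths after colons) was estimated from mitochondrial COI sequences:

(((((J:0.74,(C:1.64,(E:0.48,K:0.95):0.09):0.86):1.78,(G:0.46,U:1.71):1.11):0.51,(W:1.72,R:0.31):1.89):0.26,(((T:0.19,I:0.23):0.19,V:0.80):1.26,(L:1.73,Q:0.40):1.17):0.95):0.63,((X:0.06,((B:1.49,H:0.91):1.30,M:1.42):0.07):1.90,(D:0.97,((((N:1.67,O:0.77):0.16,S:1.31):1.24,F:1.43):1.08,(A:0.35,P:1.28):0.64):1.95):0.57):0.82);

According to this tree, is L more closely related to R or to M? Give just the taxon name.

R

The MRCA of L and R subtends ((((J,(C,(E,K))),(G,U)),(W,R)),(((T,I),V),(L,Q))) (13 taxa).
The MRCA of L and M is the root, subtending the entire tree (24 taxa).
The first is nested inside the second, so L shares a more recent common ancestor with R.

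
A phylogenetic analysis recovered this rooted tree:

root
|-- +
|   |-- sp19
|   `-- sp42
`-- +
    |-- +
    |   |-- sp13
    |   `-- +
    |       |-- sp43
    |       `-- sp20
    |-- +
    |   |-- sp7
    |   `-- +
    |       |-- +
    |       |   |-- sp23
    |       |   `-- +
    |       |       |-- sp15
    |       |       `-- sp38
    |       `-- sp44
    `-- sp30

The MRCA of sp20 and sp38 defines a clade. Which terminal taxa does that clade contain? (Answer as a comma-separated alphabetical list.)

sp13, sp15, sp20, sp23, sp30, sp38, sp43, sp44, sp7

Tracing sp20: it sits inside (sp43,sp20).
Tracing sp38: it sits inside (sp15,sp38).
The smallest clade enclosing both is ((sp13,(sp43,sp20)),(sp7,((sp23,(sp15,sp38)),sp44)),sp30); the answer is its 9 terminal taxa in alphabetical order.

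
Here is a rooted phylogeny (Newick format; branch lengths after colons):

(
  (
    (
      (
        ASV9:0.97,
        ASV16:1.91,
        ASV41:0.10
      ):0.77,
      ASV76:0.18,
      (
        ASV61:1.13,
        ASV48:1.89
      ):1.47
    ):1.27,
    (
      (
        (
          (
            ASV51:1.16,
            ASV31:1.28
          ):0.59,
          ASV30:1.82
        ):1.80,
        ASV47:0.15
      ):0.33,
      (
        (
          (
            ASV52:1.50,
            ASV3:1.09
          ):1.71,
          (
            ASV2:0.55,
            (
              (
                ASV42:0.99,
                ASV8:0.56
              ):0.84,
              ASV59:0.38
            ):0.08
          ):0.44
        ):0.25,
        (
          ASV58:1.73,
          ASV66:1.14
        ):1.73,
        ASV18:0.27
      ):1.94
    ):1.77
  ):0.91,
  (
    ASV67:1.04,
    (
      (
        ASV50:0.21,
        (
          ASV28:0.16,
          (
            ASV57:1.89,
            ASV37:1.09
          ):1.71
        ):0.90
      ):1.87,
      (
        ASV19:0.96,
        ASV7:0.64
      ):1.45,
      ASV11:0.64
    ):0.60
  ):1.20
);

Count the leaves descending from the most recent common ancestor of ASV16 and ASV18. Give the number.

19

The MRCA of ASV16 and ASV18 is the node subtending (((ASV9,ASV16,ASV41),ASV76,(ASV61,ASV48)),((((ASV51,ASV31),ASV30),ASV47),(((ASV52,ASV3),(ASV2,((ASV42,ASV8),ASV59))),(ASV58,ASV66),ASV18))).
That clade contains 19 terminal taxa: ASV16, ASV18, ASV2, ASV3, ASV30, ASV31, ASV41, ASV42, ASV47, ASV48, ASV51, ASV52, ASV58, ASV59, ASV61, ASV66, ASV76, ASV8, ASV9.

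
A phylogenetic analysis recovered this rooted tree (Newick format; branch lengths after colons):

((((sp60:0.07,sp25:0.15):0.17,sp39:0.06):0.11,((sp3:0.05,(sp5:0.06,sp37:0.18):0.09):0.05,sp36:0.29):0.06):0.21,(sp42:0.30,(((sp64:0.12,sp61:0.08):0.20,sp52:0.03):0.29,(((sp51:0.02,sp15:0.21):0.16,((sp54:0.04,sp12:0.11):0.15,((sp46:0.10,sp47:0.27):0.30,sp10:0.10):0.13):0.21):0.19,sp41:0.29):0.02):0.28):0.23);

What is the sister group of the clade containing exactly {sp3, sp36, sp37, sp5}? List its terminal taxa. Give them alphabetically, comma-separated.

sp25, sp39, sp60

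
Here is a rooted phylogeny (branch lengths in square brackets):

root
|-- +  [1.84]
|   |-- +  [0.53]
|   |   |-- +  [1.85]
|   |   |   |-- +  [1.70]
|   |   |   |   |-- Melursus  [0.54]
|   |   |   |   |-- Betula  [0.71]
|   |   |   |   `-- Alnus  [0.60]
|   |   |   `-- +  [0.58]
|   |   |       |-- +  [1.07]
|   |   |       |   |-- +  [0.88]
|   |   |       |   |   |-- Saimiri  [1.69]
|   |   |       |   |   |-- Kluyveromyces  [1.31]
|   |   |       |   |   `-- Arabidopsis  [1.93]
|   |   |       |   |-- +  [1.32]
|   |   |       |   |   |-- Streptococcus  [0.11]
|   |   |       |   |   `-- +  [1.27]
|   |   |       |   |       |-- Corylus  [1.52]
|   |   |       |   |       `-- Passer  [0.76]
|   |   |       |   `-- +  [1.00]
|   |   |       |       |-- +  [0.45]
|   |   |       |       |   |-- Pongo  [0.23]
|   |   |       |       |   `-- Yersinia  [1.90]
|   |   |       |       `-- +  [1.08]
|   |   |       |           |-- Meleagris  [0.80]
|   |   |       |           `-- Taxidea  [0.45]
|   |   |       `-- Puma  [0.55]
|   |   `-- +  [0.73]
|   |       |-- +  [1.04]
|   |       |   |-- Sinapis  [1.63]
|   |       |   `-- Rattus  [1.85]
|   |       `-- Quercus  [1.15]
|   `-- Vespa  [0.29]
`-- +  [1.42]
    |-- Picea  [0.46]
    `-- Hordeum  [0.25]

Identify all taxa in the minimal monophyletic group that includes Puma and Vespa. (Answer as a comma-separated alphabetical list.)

Alnus, Arabidopsis, Betula, Corylus, Kluyveromyces, Meleagris, Melursus, Passer, Pongo, Puma, Quercus, Rattus, Saimiri, Sinapis, Streptococcus, Taxidea, Vespa, Yersinia

Tracing Puma: it sits inside (((Saimiri,Kluyveromyces,Arabidopsis),(Streptococcus,(Corylus,Passer)),((Pongo,Yersinia),(Meleagris,Taxidea))),Puma).
Tracing Vespa: it sits inside ((((Melursus,Betula,Alnus),(((Saimiri,Kluyveromyces,Arabidopsis),(Streptococcus,(Corylus,Passer)),((Pongo,Yersinia),(Meleagris,Taxidea))),Puma)),((Sinapis,Rattus),Quercus)),Vespa).
The smallest clade enclosing both is ((((Melursus,Betula,Alnus),(((Saimiri,Kluyveromyces,Arabidopsis),(Streptococcus,(Corylus,Passer)),((Pongo,Yersinia),(Meleagris,Taxidea))),Puma)),((Sinapis,Rattus),Quercus)),Vespa); the answer is its 18 terminal taxa in alphabetical order.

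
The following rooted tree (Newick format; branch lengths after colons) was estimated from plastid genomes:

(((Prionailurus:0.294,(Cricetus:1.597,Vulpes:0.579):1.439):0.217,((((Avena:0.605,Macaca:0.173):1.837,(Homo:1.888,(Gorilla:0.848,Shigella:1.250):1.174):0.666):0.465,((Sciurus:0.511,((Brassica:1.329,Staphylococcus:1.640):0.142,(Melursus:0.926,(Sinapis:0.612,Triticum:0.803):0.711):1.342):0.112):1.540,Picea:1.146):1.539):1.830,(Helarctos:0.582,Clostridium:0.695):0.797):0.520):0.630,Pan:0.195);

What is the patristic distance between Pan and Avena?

The path runs Pan → … → MRCA → … → Avena; the MRCA is the root of the tree.
Branch lengths along that path: 0.195 + 0.630 + 0.520 + 1.830 + 0.465 + 1.837 + 0.605 = 6.082.

6.082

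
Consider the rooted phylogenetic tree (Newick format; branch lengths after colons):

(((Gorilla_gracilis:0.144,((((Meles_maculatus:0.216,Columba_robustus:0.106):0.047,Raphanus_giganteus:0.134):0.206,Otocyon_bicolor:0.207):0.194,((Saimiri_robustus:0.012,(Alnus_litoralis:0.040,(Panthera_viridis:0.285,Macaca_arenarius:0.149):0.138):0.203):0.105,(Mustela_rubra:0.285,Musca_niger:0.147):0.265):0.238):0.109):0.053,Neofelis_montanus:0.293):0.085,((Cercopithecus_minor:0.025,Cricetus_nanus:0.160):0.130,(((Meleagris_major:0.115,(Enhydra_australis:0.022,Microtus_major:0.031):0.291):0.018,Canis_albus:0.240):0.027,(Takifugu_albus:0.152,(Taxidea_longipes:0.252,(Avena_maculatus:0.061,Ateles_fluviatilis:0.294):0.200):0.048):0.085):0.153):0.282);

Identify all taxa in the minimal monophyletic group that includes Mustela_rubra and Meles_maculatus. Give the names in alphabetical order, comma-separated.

Alnus_litoralis, Columba_robustus, Macaca_arenarius, Meles_maculatus, Musca_niger, Mustela_rubra, Otocyon_bicolor, Panthera_viridis, Raphanus_giganteus, Saimiri_robustus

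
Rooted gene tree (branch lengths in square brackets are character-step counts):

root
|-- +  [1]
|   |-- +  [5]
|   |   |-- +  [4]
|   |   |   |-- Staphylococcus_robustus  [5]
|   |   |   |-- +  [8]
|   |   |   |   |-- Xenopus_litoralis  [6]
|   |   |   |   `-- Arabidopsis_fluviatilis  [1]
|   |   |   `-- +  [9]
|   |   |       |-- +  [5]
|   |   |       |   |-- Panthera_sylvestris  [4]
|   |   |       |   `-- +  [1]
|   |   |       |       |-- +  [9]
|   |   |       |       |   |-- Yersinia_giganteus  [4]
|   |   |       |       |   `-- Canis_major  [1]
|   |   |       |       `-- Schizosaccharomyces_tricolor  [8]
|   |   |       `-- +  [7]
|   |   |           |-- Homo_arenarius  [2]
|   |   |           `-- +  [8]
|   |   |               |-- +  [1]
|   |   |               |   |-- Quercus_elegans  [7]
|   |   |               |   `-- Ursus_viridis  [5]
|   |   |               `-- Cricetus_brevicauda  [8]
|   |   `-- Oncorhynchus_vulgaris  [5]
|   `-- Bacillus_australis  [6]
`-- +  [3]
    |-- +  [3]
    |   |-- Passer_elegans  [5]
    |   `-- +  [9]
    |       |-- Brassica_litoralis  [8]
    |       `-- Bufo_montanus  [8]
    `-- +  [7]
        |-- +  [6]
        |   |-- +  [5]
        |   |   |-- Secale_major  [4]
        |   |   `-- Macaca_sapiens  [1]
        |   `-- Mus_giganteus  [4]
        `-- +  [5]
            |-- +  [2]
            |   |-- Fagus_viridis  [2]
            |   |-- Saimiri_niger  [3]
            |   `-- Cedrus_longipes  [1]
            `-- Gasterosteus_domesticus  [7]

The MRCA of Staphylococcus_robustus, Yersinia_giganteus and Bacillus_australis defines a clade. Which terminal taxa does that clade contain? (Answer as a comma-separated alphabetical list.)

Arabidopsis_fluviatilis, Bacillus_australis, Canis_major, Cricetus_brevicauda, Homo_arenarius, Oncorhynchus_vulgaris, Panthera_sylvestris, Quercus_elegans, Schizosaccharomyces_tricolor, Staphylococcus_robustus, Ursus_viridis, Xenopus_litoralis, Yersinia_giganteus

Tracing Staphylococcus_robustus: it sits inside (Staphylococcus_robustus,(Xenopus_litoralis,Arabidopsis_fluviatilis),((Panthera_sylvestris,((Yersinia_giganteus,Canis_major),Schizosaccharomyces_tricolor)),(Homo_arenarius,((Quercus_elegans,Ursus_viridis),Cricetus_brevicauda)))).
Tracing Yersinia_giganteus: it sits inside (Yersinia_giganteus,Canis_major).
Tracing Bacillus_australis: it sits inside (((Staphylococcus_robustus,(Xenopus_litoralis,Arabidopsis_fluviatilis),((Panthera_sylvestris,((Yersinia_giganteus,Canis_major),Schizosaccharomyces_tricolor)),(Homo_arenarius,((Quercus_elegans,Ursus_viridis),Cricetus_brevicauda)))),Oncorhynchus_vulgaris),Bacillus_australis).
The smallest clade enclosing all 3 is (((Staphylococcus_robustus,(Xenopus_litoralis,Arabidopsis_fluviatilis),((Panthera_sylvestris,((Yersinia_giganteus,Canis_major),Schizosaccharomyces_tricolor)),(Homo_arenarius,((Quercus_elegans,Ursus_viridis),Cricetus_brevicauda)))),Oncorhynchus_vulgaris),Bacillus_australis); the answer is its 13 terminal taxa in alphabetical order.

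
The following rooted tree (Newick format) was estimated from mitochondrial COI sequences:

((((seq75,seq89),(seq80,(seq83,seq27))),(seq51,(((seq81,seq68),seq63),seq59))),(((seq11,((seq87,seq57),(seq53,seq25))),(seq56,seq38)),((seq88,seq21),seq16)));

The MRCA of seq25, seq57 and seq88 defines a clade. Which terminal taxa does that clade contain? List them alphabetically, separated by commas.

Tracing seq25: it sits inside (seq53,seq25).
Tracing seq57: it sits inside (seq87,seq57).
Tracing seq88: it sits inside (seq88,seq21).
The smallest clade enclosing all 3 is (((seq11,((seq87,seq57),(seq53,seq25))),(seq56,seq38)),((seq88,seq21),seq16)); the answer is its 10 terminal taxa in alphabetical order.

seq11, seq16, seq21, seq25, seq38, seq53, seq56, seq57, seq87, seq88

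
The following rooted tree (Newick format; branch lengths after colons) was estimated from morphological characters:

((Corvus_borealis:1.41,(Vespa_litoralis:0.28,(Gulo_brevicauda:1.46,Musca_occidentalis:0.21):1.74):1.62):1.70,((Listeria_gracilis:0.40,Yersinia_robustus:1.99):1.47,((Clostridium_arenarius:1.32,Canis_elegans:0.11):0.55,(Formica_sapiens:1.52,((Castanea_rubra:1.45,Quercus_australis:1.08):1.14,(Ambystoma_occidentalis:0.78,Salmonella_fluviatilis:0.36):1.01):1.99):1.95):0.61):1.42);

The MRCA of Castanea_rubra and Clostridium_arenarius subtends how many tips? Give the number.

The MRCA of Castanea_rubra and Clostridium_arenarius is the node subtending ((Clostridium_arenarius,Canis_elegans),(Formica_sapiens,((Castanea_rubra,Quercus_australis),(Ambystoma_occidentalis,Salmonella_fluviatilis)))).
That clade contains 7 terminal taxa: Ambystoma_occidentalis, Canis_elegans, Castanea_rubra, Clostridium_arenarius, Formica_sapiens, Quercus_australis, Salmonella_fluviatilis.

7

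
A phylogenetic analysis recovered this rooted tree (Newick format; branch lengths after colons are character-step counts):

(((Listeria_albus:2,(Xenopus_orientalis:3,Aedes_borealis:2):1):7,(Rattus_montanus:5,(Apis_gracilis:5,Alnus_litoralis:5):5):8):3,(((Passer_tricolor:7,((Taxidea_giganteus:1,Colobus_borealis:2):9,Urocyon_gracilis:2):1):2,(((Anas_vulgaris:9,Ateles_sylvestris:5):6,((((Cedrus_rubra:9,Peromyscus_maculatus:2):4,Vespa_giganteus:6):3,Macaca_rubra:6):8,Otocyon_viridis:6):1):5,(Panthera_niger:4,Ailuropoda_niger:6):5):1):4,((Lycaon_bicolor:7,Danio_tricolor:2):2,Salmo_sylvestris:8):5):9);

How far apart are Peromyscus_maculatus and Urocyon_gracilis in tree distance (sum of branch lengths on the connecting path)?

29

The path runs Peromyscus_maculatus → … → MRCA → … → Urocyon_gracilis; the MRCA is the node subtending ((Passer_tricolor,((Taxidea_giganteus,Colobus_borealis),Urocyon_gracilis)),(((Anas_vulgaris,Ateles_sylvestris),((((Cedrus_rubra,Peromyscus_maculatus),Vespa_giganteus),Macaca_rubra),Otocyon_viridis)),(Panthera_niger,Ailuropoda_niger))).
Branch lengths along that path: 2 + 4 + 3 + 8 + 1 + 5 + 1 + 2 + 1 + 2 = 29.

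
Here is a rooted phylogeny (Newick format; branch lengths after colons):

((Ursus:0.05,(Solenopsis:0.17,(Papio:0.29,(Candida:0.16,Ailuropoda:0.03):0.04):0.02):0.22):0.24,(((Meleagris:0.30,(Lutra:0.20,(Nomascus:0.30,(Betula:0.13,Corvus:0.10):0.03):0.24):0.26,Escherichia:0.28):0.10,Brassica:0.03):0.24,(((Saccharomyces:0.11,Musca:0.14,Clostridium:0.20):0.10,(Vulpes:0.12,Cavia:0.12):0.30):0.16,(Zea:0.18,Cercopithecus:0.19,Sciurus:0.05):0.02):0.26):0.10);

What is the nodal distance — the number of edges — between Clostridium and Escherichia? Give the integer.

7

The MRCA of Clostridium and Escherichia is the node subtending (((Meleagris,(Lutra,(Nomascus,(Betula,Corvus))),Escherichia),Brassica),(((Saccharomyces,Musca,Clostridium),(Vulpes,Cavia)),(Zea,Cercopithecus,Sciurus))).
From Clostridium up to that node: 4 branches. From Escherichia up to the same node: 3 branches. Total: 4 + 3 = 7.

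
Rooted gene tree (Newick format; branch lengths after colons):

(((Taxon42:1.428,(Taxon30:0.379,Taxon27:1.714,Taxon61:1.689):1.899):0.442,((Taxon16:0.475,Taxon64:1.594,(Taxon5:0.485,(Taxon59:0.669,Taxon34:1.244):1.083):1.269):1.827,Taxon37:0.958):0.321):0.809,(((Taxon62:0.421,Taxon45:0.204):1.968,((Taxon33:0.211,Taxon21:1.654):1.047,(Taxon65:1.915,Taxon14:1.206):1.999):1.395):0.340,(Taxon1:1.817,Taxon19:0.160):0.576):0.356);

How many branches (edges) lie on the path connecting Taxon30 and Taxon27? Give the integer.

The MRCA of Taxon30 and Taxon27 is the node subtending (Taxon30,Taxon27,Taxon61).
From Taxon30 up to that node: 1 branch. From Taxon27 up to the same node: 1 branch. Total: 1 + 1 = 2.

2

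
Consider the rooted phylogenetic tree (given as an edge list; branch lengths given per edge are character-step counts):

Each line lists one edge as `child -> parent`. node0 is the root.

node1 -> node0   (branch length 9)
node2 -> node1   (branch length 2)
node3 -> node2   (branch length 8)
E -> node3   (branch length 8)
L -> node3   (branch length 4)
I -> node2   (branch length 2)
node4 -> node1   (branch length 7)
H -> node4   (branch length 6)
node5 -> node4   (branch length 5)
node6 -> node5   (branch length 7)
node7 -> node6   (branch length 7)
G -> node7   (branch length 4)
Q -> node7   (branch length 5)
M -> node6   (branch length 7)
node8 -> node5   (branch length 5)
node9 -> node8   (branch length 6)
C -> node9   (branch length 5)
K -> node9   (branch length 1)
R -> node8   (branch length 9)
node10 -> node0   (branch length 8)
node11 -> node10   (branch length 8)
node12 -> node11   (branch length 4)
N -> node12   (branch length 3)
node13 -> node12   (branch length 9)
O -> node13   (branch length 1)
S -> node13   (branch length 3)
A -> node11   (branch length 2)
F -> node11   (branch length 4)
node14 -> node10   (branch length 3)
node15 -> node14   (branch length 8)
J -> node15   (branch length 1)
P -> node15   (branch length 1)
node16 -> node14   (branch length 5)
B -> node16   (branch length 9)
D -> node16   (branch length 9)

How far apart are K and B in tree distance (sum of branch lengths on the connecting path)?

58

The path runs K → … → MRCA → … → B; the MRCA is the root of the tree.
Branch lengths along that path: 1 + 6 + 5 + 5 + 7 + 9 + 8 + 3 + 5 + 9 = 58.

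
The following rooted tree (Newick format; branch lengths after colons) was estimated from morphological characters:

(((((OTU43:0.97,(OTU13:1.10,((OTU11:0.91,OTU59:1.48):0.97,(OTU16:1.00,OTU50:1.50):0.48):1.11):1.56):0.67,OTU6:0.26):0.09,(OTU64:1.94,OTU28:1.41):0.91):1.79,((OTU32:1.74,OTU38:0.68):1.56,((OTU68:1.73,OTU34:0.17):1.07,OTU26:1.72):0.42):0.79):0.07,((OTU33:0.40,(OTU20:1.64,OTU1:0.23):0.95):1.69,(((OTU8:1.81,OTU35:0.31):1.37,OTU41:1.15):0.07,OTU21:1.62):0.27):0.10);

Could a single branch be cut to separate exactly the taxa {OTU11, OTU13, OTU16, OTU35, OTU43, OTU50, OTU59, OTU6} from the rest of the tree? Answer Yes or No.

The MRCA of the listed taxa is the root, so the smallest clade containing them is the whole tree.
That clade also contains OTU1, OTU20, OTU21, OTU26, OTU28, OTU32, OTU33, OTU34, OTU38, OTU41, OTU64, OTU68, OTU8, which are not in the proposed group, so the group is not monophyletic.

No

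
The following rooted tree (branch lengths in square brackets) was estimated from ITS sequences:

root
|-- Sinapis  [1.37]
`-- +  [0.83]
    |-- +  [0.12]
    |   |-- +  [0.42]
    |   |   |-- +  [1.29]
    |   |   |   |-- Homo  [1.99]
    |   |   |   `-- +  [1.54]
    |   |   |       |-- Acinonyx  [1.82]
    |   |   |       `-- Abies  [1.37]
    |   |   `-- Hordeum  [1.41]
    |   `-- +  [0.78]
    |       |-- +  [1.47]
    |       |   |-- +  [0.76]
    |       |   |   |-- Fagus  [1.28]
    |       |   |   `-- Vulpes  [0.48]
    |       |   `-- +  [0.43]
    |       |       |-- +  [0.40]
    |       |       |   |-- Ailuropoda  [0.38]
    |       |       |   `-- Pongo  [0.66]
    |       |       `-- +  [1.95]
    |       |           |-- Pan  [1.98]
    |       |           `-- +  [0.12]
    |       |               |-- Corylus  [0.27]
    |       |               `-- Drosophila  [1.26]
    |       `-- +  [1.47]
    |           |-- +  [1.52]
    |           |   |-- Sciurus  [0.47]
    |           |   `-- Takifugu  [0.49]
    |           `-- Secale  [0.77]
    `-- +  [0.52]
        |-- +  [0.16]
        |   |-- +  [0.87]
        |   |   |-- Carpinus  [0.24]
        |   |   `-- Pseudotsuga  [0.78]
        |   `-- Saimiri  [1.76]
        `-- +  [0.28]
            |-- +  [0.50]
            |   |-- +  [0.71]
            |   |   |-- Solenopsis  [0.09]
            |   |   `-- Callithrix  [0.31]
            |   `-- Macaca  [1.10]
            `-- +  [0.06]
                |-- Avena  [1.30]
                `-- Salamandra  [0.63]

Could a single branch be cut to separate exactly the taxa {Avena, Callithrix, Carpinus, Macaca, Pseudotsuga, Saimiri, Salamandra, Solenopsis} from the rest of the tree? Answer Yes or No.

Yes

The most recent common ancestor of these taxa subtends (((Carpinus,Pseudotsuga),Saimiri),(((Solenopsis,Callithrix),Macaca),(Avena,Salamandra))).
That clade has exactly 8 tips — every listed taxon and nothing else — so the group is monophyletic.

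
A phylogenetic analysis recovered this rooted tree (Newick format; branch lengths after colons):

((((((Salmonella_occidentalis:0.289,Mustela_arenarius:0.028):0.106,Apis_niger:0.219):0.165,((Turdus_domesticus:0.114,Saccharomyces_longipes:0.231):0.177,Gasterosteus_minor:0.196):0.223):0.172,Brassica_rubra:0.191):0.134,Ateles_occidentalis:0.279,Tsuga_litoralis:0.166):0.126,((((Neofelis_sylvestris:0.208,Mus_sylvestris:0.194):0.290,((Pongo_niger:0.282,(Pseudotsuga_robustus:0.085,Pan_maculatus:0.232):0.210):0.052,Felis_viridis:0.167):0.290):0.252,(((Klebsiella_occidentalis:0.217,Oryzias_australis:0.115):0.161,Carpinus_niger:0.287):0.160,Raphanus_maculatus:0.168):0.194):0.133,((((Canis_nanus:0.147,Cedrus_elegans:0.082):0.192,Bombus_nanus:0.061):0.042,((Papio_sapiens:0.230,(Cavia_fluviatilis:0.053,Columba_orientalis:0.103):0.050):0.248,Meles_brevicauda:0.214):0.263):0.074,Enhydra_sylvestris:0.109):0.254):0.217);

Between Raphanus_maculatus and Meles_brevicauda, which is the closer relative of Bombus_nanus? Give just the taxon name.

Meles_brevicauda

The MRCA of Bombus_nanus and Meles_brevicauda subtends (((Canis_nanus,Cedrus_elegans),Bombus_nanus),((Papio_sapiens,(Cavia_fluviatilis,Columba_orientalis)),Meles_brevicauda)) (7 taxa).
The MRCA of Bombus_nanus and Raphanus_maculatus subtends ((((Neofelis_sylvestris,Mus_sylvestris),((Pongo_niger,(Pseudotsuga_robustus,Pan_maculatus)),Felis_viridis)),(((Klebsiella_occidentalis,Oryzias_australis),Carpinus_niger),Raphanus_maculatus)),((((Canis_nanus,Cedrus_elegans),Bombus_nanus),((Papio_sapiens,(Cavia_fluviatilis,Columba_orientalis)),Meles_brevicauda)),Enhydra_sylvestris)) (18 taxa).
The first is nested inside the second, so Bombus_nanus shares a more recent common ancestor with Meles_brevicauda.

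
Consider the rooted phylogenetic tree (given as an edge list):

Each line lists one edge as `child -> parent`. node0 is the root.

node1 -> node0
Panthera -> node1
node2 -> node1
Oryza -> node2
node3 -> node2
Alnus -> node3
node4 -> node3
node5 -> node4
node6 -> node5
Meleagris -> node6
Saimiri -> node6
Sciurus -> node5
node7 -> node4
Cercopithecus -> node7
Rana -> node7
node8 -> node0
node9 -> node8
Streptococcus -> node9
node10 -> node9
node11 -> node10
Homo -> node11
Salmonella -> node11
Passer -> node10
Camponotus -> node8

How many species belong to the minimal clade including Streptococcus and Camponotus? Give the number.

5

The MRCA of Streptococcus and Camponotus is the node subtending ((Streptococcus,((Homo,Salmonella),Passer)),Camponotus).
That clade contains 5 terminal taxa: Camponotus, Homo, Passer, Salmonella, Streptococcus.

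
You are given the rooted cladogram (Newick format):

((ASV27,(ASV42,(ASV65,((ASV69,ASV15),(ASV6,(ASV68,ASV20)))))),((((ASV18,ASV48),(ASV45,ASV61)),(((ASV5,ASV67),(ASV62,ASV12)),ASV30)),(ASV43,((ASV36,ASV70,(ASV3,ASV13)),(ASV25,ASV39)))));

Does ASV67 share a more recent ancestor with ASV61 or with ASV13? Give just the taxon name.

ASV61

The MRCA of ASV67 and ASV61 subtends (((ASV18,ASV48),(ASV45,ASV61)),(((ASV5,ASV67),(ASV62,ASV12)),ASV30)) (9 taxa).
The MRCA of ASV67 and ASV13 subtends ((((ASV18,ASV48),(ASV45,ASV61)),(((ASV5,ASV67),(ASV62,ASV12)),ASV30)),(ASV43,((ASV36,ASV70,(ASV3,ASV13)),(ASV25,ASV39)))) (16 taxa).
The first is nested inside the second, so ASV67 shares a more recent common ancestor with ASV61.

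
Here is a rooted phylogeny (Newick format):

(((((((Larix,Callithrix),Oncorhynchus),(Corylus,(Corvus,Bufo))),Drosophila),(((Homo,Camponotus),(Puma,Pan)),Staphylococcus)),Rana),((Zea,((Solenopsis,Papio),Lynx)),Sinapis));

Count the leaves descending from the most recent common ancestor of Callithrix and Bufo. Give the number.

6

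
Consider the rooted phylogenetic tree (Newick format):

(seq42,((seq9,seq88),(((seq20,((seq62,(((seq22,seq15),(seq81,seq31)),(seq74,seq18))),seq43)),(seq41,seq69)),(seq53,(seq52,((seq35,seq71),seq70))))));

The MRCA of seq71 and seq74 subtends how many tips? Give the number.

The MRCA of seq71 and seq74 is the node subtending (((seq20,((seq62,(((seq22,seq15),(seq81,seq31)),(seq74,seq18))),seq43)),(seq41,seq69)),(seq53,(seq52,((seq35,seq71),seq70)))).
That clade contains 16 terminal taxa: seq15, seq18, seq20, seq22, seq31, seq35, seq41, seq43, seq52, seq53, seq62, seq69, seq70, seq71, seq74, seq81.

16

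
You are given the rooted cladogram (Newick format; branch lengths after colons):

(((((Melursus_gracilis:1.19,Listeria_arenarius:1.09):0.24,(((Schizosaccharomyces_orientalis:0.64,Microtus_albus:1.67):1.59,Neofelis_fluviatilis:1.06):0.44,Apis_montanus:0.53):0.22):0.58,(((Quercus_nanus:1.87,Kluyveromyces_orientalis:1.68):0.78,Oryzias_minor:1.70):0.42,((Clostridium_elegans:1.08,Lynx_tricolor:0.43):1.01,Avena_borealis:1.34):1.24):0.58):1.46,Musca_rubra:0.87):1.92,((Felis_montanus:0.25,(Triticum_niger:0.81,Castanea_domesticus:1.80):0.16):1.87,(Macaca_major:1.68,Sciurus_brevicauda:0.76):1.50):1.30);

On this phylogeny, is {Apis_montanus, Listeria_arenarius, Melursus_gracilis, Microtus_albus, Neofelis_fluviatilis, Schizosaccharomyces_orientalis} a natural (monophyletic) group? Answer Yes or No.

Yes

The most recent common ancestor of these taxa subtends ((Melursus_gracilis,Listeria_arenarius),(((Schizosaccharomyces_orientalis,Microtus_albus),Neofelis_fluviatilis),Apis_montanus)).
That clade has exactly 6 tips — every listed taxon and nothing else — so the group is monophyletic.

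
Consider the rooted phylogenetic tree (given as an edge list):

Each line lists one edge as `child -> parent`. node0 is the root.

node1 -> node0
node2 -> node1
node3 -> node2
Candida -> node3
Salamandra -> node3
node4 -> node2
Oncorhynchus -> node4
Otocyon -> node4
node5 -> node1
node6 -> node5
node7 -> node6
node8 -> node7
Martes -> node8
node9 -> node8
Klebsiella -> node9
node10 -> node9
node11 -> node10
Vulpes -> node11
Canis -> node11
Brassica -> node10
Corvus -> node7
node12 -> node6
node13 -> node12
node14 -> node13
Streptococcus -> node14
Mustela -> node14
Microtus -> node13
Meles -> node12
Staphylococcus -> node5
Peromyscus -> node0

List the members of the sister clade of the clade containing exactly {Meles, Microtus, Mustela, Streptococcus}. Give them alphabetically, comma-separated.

The clade containing exactly {Meles, Microtus, Mustela, Streptococcus} attaches to the tree at the node subtending (((Martes,(Klebsiella,((Vulpes,Canis),Brassica))),Corvus),(((Streptococcus,Mustela),Microtus),Meles)).
The other lineage descending from that same node — the sister group — is ((Martes,(Klebsiella,((Vulpes,Canis),Brassica))),Corvus); its 6 tips in alphabetical order are the answer.

Brassica, Canis, Corvus, Klebsiella, Martes, Vulpes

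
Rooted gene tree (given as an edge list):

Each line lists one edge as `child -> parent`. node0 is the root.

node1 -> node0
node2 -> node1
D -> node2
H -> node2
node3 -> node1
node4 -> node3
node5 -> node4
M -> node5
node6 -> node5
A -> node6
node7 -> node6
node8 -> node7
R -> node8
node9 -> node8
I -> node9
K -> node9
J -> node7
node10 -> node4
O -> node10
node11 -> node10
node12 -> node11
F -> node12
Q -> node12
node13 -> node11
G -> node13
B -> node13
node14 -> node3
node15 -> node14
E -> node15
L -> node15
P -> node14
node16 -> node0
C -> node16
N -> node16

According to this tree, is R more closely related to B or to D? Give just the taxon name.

The MRCA of R and B subtends ((M,(A,((R,(I,K)),J))),(O,((F,Q),(G,B)))) (11 taxa).
The MRCA of R and D subtends ((D,H),(((M,(A,((R,(I,K)),J))),(O,((F,Q),(G,B)))),((E,L),P))) (16 taxa).
The first is nested inside the second, so R shares a more recent common ancestor with B.

B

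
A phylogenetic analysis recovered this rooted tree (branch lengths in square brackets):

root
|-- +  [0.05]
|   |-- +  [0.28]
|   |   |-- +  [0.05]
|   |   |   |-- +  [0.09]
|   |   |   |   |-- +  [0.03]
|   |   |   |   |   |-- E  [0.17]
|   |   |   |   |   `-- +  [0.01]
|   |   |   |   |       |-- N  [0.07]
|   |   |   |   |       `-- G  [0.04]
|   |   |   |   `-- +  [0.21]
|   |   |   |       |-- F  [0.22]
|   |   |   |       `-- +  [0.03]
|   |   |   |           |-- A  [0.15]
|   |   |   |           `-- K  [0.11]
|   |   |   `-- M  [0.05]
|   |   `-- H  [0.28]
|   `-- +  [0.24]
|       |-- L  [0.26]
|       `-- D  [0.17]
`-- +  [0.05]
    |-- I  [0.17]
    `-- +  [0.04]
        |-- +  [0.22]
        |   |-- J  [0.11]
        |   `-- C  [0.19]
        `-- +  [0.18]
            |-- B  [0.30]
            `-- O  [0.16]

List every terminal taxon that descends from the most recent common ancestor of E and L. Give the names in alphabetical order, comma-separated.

Tracing E: it sits inside (E,(N,G)).
Tracing L: it sits inside (L,D).
The smallest clade enclosing both is (((((E,(N,G)),(F,(A,K))),M),H),(L,D)); the answer is its 10 terminal taxa in alphabetical order.

A, D, E, F, G, H, K, L, M, N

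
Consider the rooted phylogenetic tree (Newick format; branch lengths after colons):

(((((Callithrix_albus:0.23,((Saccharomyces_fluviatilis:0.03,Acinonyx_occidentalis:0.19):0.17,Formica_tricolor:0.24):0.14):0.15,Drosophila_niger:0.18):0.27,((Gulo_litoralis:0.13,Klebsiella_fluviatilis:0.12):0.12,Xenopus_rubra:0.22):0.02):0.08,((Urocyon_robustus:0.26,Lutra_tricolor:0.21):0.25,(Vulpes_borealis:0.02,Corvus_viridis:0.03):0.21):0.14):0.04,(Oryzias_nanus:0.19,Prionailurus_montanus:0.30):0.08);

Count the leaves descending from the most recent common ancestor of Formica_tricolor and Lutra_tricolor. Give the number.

The MRCA of Formica_tricolor and Lutra_tricolor is the node subtending ((((Callithrix_albus,((Saccharomyces_fluviatilis,Acinonyx_occidentalis),Formica_tricolor)),Drosophila_niger),((Gulo_litoralis,Klebsiella_fluviatilis),Xenopus_rubra)),((Urocyon_robustus,Lutra_tricolor),(Vulpes_borealis,Corvus_viridis))).
That clade contains 12 terminal taxa: Acinonyx_occidentalis, Callithrix_albus, Corvus_viridis, Drosophila_niger, Formica_tricolor, Gulo_litoralis, Klebsiella_fluviatilis, Lutra_tricolor, Saccharomyces_fluviatilis, Urocyon_robustus, Vulpes_borealis, Xenopus_rubra.

12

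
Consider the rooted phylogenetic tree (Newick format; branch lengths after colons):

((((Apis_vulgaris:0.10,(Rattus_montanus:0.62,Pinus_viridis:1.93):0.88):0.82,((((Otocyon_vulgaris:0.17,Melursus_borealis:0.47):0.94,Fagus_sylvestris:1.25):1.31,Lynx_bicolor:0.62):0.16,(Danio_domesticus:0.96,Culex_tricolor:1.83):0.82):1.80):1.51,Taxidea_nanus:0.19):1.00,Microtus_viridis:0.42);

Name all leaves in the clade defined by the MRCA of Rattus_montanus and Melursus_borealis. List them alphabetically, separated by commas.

Apis_vulgaris, Culex_tricolor, Danio_domesticus, Fagus_sylvestris, Lynx_bicolor, Melursus_borealis, Otocyon_vulgaris, Pinus_viridis, Rattus_montanus

Tracing Rattus_montanus: it sits inside (Rattus_montanus,Pinus_viridis).
Tracing Melursus_borealis: it sits inside (Otocyon_vulgaris,Melursus_borealis).
The smallest clade enclosing both is ((Apis_vulgaris,(Rattus_montanus,Pinus_viridis)),((((Otocyon_vulgaris,Melursus_borealis),Fagus_sylvestris),Lynx_bicolor),(Danio_domesticus,Culex_tricolor))); the answer is its 9 terminal taxa in alphabetical order.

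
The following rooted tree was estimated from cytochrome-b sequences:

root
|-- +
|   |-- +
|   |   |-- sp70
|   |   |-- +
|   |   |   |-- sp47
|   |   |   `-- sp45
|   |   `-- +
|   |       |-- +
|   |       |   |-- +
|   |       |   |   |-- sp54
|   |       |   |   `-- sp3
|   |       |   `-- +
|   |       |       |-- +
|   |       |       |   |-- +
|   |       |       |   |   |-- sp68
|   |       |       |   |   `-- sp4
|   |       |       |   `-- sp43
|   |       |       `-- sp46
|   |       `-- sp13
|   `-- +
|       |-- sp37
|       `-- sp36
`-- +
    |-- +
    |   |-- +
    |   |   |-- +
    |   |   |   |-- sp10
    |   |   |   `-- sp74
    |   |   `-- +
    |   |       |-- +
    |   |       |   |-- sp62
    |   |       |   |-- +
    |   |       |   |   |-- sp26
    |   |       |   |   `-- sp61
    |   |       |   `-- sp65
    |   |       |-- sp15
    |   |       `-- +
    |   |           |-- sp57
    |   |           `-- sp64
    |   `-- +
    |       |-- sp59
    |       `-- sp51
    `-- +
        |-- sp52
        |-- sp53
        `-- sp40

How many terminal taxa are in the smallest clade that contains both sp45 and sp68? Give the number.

The MRCA of sp45 and sp68 is the node subtending (sp70,(sp47,sp45),(((sp54,sp3),(((sp68,sp4),sp43),sp46)),sp13)).
That clade contains 10 terminal taxa: sp13, sp3, sp4, sp43, sp45, sp46, sp47, sp54, sp68, sp70.

10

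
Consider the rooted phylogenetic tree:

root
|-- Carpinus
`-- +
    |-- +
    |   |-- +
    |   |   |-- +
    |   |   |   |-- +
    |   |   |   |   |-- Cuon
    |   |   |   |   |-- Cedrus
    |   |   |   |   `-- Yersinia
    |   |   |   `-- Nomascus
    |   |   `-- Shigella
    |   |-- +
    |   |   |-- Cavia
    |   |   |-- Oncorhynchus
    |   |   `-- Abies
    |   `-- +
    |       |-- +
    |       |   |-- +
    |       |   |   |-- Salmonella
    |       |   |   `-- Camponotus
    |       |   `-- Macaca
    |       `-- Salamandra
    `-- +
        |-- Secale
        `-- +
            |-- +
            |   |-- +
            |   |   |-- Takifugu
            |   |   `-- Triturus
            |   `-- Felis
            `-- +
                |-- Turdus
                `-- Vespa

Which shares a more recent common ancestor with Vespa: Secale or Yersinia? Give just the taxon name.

Secale

The MRCA of Vespa and Secale subtends (Secale,(((Takifugu,Triturus),Felis),(Turdus,Vespa))) (6 taxa).
The MRCA of Vespa and Yersinia subtends (((((Cuon,Cedrus,Yersinia),Nomascus),Shigella),(Cavia,Oncorhynchus,Abies),(((Salmonella,Camponotus),Macaca),Salamandra)),(Secale,(((Takifugu,Triturus),Felis),(Turdus,Vespa)))) (18 taxa).
The first is nested inside the second, so Vespa shares a more recent common ancestor with Secale.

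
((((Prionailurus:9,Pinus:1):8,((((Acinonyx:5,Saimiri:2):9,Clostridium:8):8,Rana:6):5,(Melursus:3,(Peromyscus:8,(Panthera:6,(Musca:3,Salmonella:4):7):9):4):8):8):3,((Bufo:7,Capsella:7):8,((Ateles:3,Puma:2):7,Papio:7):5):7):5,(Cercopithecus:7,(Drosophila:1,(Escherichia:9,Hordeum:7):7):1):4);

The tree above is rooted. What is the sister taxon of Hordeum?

Hordeum attaches to the tree at the node subtending (Escherichia,Hordeum).
The other lineage descending from that same node — the sister group — is the single tip Escherichia.

Escherichia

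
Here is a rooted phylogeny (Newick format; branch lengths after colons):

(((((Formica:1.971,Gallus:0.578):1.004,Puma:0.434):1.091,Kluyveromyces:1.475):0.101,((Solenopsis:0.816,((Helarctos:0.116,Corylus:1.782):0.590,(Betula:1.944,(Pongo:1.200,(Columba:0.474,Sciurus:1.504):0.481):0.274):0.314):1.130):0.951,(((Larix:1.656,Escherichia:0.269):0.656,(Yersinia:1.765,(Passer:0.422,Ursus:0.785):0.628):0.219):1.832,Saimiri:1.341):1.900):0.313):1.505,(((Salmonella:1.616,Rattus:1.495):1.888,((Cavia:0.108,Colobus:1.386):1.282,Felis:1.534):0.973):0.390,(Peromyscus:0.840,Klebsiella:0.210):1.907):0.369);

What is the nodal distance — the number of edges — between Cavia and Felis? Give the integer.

The MRCA of Cavia and Felis is the node subtending ((Cavia,Colobus),Felis).
From Cavia up to that node: 2 branches. From Felis up to the same node: 1 branch. Total: 2 + 1 = 3.

3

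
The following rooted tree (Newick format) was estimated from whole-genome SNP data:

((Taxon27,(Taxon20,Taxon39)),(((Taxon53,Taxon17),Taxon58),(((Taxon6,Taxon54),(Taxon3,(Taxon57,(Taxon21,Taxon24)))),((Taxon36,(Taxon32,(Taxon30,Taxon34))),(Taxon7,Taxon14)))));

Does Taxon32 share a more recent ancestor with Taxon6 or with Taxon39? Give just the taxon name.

The MRCA of Taxon32 and Taxon6 subtends (((Taxon6,Taxon54),(Taxon3,(Taxon57,(Taxon21,Taxon24)))),((Taxon36,(Taxon32,(Taxon30,Taxon34))),(Taxon7,Taxon14))) (12 taxa).
The MRCA of Taxon32 and Taxon39 is the root, subtending the entire tree (18 taxa).
The first is nested inside the second, so Taxon32 shares a more recent common ancestor with Taxon6.

Taxon6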